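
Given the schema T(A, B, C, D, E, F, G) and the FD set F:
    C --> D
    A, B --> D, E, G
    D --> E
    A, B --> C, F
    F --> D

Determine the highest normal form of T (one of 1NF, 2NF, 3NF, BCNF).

2NF

Candidate key: {A, B}. Prime attributes: {A, B}.
C --> D: {C}⁺ = {C, D, E}, which is not all of the attributes, so the left side is not a superkey — BCNF is violated.
C --> D determines the non-prime attribute {D} from a non-superkey — 3NF is violated.
No non-prime attribute depends on a proper subset of any candidate key, so 2NF holds.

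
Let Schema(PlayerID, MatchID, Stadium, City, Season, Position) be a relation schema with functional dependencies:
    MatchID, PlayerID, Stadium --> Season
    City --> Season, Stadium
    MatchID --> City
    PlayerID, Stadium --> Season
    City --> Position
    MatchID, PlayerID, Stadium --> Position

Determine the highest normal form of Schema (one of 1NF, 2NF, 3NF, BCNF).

Candidate key: {MatchID, PlayerID}. Prime attributes: {MatchID, PlayerID}.
For City --> Season, Stadium we have {City}⁺ = {City, Position, Season, Stadium}; {City} is not a superkey, so BCNF fails.
City --> Season, Stadium determines the non-prime attributes {Season, Stadium} from a non-superkey — 3NF is violated.
The proper key subset {MatchID} of {MatchID, PlayerID} determines non-prime {City, Position, Season, Stadium}, so the relation is not even in 2NF.

1NF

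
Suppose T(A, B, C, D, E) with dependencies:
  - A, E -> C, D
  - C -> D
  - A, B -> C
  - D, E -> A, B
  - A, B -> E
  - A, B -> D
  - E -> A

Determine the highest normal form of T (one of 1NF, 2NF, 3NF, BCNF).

2NF

Candidate keys: {A, B}, {E}. Prime attributes: {A, B, E}.
C -> D breaks BCNF: {C}⁺ = {C, D}, so {C} is not a superkey.
C -> D determines the non-prime attribute {D} from a non-superkey — 3NF is violated.
No non-prime attribute depends on a proper subset of any candidate key, so 2NF holds.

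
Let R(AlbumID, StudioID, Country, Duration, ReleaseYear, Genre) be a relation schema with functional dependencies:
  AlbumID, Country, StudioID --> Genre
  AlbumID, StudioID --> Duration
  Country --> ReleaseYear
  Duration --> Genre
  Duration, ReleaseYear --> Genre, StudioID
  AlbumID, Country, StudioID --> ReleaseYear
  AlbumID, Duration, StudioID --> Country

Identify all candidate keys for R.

{AlbumID, Country, Duration}, {AlbumID, Duration, ReleaseYear}, {AlbumID, StudioID}

Attributes never on any right-hand side: {AlbumID} — every candidate key must contain it.
{AlbumID, StudioID}⁺ = {AlbumID, Country, Duration, Genre, ReleaseYear, StudioID}, which is every attribute, so {AlbumID, StudioID} is a candidate key.
{AlbumID, Country, Duration}⁺ = {AlbumID, Country, Duration, Genre, ReleaseYear, StudioID}, which is every attribute, so {AlbumID, Country, Duration} is a candidate key.
{AlbumID, Duration, ReleaseYear}⁺ = {AlbumID, Country, Duration, Genre, ReleaseYear, StudioID}, which is every attribute, so {AlbumID, Duration, ReleaseYear} is a candidate key.
These are minimal and exhaustive — every other superkey contains one of them.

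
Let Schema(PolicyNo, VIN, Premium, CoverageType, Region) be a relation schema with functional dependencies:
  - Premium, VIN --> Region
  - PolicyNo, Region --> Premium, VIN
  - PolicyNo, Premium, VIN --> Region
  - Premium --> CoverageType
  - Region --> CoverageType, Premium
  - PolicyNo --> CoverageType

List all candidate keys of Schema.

{PolicyNo} never appears on the right of any FD, so every key must include it.
Closure of {PolicyNo, Region} is {CoverageType, PolicyNo, Premium, Region, VIN}, the whole schema; {PolicyNo, Region} is a candidate key.
Closure of {PolicyNo, Premium, VIN} is {CoverageType, PolicyNo, Premium, Region, VIN}, the whole schema; {PolicyNo, Premium, VIN} is a candidate key.
Any other superkey properly contains one of these, so there are no further candidate keys.

{PolicyNo, Premium, VIN}, {PolicyNo, Region}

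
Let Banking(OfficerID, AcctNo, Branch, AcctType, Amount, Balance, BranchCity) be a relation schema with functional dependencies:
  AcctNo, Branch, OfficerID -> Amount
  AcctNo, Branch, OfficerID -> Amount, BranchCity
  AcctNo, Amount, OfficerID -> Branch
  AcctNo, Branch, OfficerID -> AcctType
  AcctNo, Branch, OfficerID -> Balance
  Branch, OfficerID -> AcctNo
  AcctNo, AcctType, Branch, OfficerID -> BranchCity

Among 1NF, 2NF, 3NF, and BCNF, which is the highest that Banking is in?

Candidate keys: {AcctNo, Amount, OfficerID}, {Branch, OfficerID}. Prime attributes: {AcctNo, Amount, Branch, OfficerID}.
Every FD has a superkey on the left, so the relation is in BCNF.

BCNF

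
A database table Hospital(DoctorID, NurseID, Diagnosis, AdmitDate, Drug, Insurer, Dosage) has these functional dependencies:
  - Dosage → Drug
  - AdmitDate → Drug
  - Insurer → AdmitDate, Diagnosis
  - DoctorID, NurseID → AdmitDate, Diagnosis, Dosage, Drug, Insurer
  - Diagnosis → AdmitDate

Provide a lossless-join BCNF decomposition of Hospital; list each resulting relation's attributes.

Candidate key of the original relation: {DoctorID, NurseID}.
{AdmitDate, Diagnosis, DoctorID, Dosage, Drug, Insurer, NurseID}: {Dosage} determines {Dosage, Drug} here but is not a superkey — split on Dosage → Drug, giving {Dosage, Drug} and {AdmitDate, Diagnosis, DoctorID, Dosage, Insurer, NurseID}.
{Dosage, Drug} is in BCNF.
{AdmitDate, Diagnosis, DoctorID, Dosage, Insurer, NurseID}: {Insurer} determines {AdmitDate, Diagnosis, Insurer} here but is not a superkey — split on Insurer → AdmitDate, Diagnosis, giving {AdmitDate, Diagnosis, Insurer} and {DoctorID, Dosage, Insurer, NurseID}.
{AdmitDate, Diagnosis, Insurer}: {Diagnosis} determines {AdmitDate, Diagnosis} here but is not a superkey — split on Diagnosis → AdmitDate, giving {AdmitDate, Diagnosis} and {Diagnosis, Insurer}.
{AdmitDate, Diagnosis} is in BCNF.
{Diagnosis, Insurer} is in BCNF.
{DoctorID, Dosage, Insurer, NurseID} is in BCNF.

{AdmitDate, Diagnosis}; {Diagnosis, Insurer}; {DoctorID, Dosage, Insurer, NurseID}; {Dosage, Drug}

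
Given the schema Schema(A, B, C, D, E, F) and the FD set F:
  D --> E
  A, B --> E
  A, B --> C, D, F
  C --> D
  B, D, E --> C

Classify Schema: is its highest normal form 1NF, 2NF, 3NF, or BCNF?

Candidate key: {A, B}. Prime attributes: {A, B}.
For D --> E we have {D}⁺ = {D, E}; {D} is not a superkey, so BCNF fails.
D --> E determines the non-prime attribute {E} from a non-superkey — 3NF is violated.
No non-prime attribute depends on a proper subset of any candidate key, so 2NF holds.

2NF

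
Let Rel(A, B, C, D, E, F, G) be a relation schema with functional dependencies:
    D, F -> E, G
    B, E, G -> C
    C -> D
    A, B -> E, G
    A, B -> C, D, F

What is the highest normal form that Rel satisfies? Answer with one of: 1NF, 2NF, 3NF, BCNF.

2NF

Candidate key: {A, B}. Prime attributes: {A, B}.
For D, F -> E, G we have {D, F}⁺ = {D, E, F, G}; {D, F} is not a superkey, so BCNF fails.
D, F -> E, G determines the non-prime attributes {E, G} from a non-superkey — 3NF is violated.
No proper subset of a key has a non-prime attribute in its closure, so there is no partial dependency; 2NF holds.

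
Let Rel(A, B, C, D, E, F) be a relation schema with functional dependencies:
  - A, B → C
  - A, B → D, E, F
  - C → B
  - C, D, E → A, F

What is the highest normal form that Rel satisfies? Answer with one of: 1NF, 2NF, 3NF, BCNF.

Candidate keys: {A, B}, {A, C}, {C, D, E}. Prime attributes: {A, B, C, D, E}.
C → B breaks BCNF: {C}⁺ = {B, C}, so {C} is not a superkey.
Since {B} ⊆ prime attributes and every other non-superkey FD also has a prime right side, the schema is in 3NF.

3NF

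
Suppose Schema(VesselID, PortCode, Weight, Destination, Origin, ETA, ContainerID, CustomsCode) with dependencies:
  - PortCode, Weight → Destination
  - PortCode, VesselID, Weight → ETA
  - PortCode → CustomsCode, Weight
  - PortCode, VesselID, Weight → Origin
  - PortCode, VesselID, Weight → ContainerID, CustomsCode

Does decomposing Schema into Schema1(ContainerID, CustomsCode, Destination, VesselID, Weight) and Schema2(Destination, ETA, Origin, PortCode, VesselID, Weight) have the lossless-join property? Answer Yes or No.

The shared attributes are {Destination, VesselID, Weight} and {Destination, VesselID, Weight}⁺ = {Destination, VesselID, Weight}.
Schema1 ⊄ {Destination, VesselID, Weight} and Schema2 ⊄ {Destination, VesselID, Weight}, so the split is lossy.

No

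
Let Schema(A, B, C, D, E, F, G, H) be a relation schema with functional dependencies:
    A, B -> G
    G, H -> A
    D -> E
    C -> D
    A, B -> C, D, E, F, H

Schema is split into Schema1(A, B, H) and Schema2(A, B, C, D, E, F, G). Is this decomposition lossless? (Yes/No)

The shared attributes are {A, B} and {A, B}⁺ = {A, B, C, D, E, F, G, H}.
This includes all of Schema1, so the common attributes are a superkey of Schema1 — the join is lossless.

Yes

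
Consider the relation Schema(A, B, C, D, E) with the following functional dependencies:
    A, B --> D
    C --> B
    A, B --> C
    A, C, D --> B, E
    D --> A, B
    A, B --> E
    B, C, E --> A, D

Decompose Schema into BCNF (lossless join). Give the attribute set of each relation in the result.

{A, C, D, E}; {B, C}

Candidate keys of the original relation: {A, B}, {A, C}, {C, E}, {D}.
In {A, B, C, D, E}, {C} is not a superkey ({C}⁺ restricted to this set is {B, C}), so split on C --> B into {B, C} and {A, C, D, E}.
{B, C} is in BCNF.
{A, C, D, E} is in BCNF.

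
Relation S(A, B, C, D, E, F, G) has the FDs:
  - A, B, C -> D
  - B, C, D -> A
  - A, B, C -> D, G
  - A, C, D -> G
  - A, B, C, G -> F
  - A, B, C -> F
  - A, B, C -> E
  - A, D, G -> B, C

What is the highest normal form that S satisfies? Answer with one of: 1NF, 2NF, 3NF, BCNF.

Candidate keys: {A, B, C}, {A, C, D}, {A, D, G}, {B, C, D}. Prime attributes: {A, B, C, D, G}.
Every FD has a superkey on the left, so the relation is in BCNF.

BCNF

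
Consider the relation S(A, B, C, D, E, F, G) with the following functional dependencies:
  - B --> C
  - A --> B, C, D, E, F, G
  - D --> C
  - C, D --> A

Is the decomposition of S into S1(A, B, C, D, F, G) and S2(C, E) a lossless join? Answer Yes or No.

S1 ∩ S2 = {C}; its closure under F is {C}.
The closure covers neither S1 nor S2 entirely; the join is not lossless.

No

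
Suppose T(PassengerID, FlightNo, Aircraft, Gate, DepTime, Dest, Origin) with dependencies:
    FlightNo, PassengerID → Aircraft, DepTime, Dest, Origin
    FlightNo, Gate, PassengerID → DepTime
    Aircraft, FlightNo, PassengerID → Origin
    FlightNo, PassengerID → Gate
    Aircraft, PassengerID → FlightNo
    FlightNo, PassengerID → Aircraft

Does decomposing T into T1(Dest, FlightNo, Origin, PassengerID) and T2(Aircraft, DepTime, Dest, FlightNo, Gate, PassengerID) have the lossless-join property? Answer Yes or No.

Yes

T1 ∩ T2 = {Dest, FlightNo, PassengerID}; its closure under F is {Aircraft, DepTime, Dest, FlightNo, Gate, Origin, PassengerID}.
This includes all of T1, so the common attributes are a superkey of T1 — the join is lossless.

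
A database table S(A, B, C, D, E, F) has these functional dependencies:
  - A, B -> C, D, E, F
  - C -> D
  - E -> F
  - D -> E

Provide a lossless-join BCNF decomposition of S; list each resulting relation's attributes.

{A, B, C}; {C, D}; {D, E}; {E, F}

Candidate key of the original relation: {A, B}.
In {A, B, C, D, E, F}, {C} is not a superkey ({C}⁺ restricted to this set is {C, D, E, F}), so split on C -> D, E, F into {C, D, E, F} and {A, B, C}.
In {C, D, E, F}, {E} is not a superkey ({E}⁺ restricted to this set is {E, F}), so split on E -> F into {E, F} and {C, D, E}.
{E, F}: every determinant is a superkey — BCNF.
In {C, D, E}, {D} is not a superkey ({D}⁺ restricted to this set is {D, E}), so split on D -> E into {D, E} and {C, D}.
{D, E}: every determinant is a superkey — BCNF.
{C, D}: every determinant is a superkey — BCNF.
{A, B, C}: every determinant is a superkey — BCNF.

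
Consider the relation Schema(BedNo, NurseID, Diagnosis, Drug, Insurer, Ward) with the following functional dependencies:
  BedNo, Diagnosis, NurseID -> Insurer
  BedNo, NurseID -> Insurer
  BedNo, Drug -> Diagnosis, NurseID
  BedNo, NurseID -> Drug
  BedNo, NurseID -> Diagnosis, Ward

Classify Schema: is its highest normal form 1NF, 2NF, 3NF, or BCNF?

BCNF

Candidate keys: {BedNo, Drug}, {BedNo, NurseID}. Prime attributes: {BedNo, Drug, NurseID}.
The left-hand side of every FD is a superkey, so BCNF is satisfied.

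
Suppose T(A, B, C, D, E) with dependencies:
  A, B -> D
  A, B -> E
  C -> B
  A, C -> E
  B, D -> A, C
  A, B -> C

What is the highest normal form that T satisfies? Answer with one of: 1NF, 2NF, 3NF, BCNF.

3NF

Candidate keys: {A, B}, {A, C}, {B, D}, {C, D}. Prime attributes: {A, B, C, D}.
C -> B: {C}⁺ = {B, C}, which is not all of the attributes, so the left side is not a superkey — BCNF is violated.
Its right-hand attributes {B} are all prime, as are those of every other non-superkey FD — the relation is in 3NF.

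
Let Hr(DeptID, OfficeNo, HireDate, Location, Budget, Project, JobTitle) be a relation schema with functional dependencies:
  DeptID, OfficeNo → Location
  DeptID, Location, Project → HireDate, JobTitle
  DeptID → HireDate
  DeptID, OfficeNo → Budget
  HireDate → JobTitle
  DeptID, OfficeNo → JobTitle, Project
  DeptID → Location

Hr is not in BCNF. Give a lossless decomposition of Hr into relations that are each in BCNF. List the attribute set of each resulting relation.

{Budget, DeptID, OfficeNo, Project}; {DeptID, HireDate, Location}; {HireDate, JobTitle}

Candidate key of the original relation: {DeptID, OfficeNo}.
In {Budget, DeptID, HireDate, JobTitle, Location, OfficeNo, Project}, {DeptID, Location, Project} is not a superkey ({DeptID, Location, Project}⁺ restricted to this set is {DeptID, HireDate, JobTitle, Location, Project}), so split on DeptID, Location, Project → HireDate, JobTitle into {DeptID, HireDate, JobTitle, Location, Project} and {Budget, DeptID, Location, OfficeNo, Project}.
In {DeptID, HireDate, JobTitle, Location, Project}, {DeptID} is not a superkey ({DeptID}⁺ restricted to this set is {DeptID, HireDate, JobTitle, Location}), so split on DeptID → HireDate, JobTitle, Location into {DeptID, HireDate, JobTitle, Location} and {DeptID, Project}.
In {DeptID, HireDate, JobTitle, Location}, {HireDate} is not a superkey ({HireDate}⁺ restricted to this set is {HireDate, JobTitle}), so split on HireDate → JobTitle into {HireDate, JobTitle} and {DeptID, HireDate, Location}.
{HireDate, JobTitle} has no BCNF violation.
{DeptID, HireDate, Location} has no BCNF violation.
{DeptID, Project} has no BCNF violation.
In {Budget, DeptID, Location, OfficeNo, Project}, {DeptID} is not a superkey ({DeptID}⁺ restricted to this set is {DeptID, Location}), so split on DeptID → Location into {DeptID, Location} and {Budget, DeptID, OfficeNo, Project}.
{DeptID, Location} has no BCNF violation.
{Budget, DeptID, OfficeNo, Project} has no BCNF violation.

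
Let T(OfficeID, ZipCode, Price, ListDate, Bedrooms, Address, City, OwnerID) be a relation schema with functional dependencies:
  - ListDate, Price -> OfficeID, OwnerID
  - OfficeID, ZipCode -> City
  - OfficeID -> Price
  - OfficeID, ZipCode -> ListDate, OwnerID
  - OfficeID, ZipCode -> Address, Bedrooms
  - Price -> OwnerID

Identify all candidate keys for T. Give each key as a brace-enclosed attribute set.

No FD produces {ZipCode}, so it must be in every candidate key.
{OfficeID, ZipCode} is a candidate key since {OfficeID, ZipCode}⁺ = {Address, Bedrooms, City, ListDate, OfficeID, OwnerID, Price, ZipCode} covers every attribute.
{ListDate, Price, ZipCode} is a candidate key since {ListDate, Price, ZipCode}⁺ = {Address, Bedrooms, City, ListDate, OfficeID, OwnerID, Price, ZipCode} covers every attribute.
These are minimal and exhaustive — every other superkey contains one of them.

{ListDate, Price, ZipCode}, {OfficeID, ZipCode}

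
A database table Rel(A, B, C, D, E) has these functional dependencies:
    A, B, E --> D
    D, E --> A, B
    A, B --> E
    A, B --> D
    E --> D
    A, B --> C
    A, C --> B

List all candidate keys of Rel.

{A, B}, {A, C}, {E}

{E} is a candidate key since {E}⁺ = {A, B, C, D, E} covers every attribute.
{A, B} is a candidate key since {A, B}⁺ = {A, B, C, D, E} covers every attribute.
{A, C} is a candidate key since {A, C}⁺ = {A, B, C, D, E} covers every attribute.
No proper subset of any of these is a key, and no other minimal superkey exists.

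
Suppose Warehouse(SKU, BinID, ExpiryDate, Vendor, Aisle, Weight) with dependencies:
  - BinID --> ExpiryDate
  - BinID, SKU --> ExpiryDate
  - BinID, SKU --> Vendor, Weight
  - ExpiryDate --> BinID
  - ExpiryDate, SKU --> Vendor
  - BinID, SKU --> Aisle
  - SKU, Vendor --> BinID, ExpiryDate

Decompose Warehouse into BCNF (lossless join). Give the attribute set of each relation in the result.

{Aisle, BinID, SKU, Vendor, Weight}; {BinID, ExpiryDate}

Candidate keys of the original relation: {BinID, SKU}, {ExpiryDate, SKU}, {SKU, Vendor}.
Within {Aisle, BinID, ExpiryDate, SKU, Vendor, Weight}: {BinID}⁺ ∩ {Aisle, BinID, ExpiryDate, SKU, Vendor, Weight} = {BinID, ExpiryDate}, not the whole set, so BinID --> ExpiryDate violates BCNF; decompose into {BinID, ExpiryDate} and {Aisle, BinID, SKU, Vendor, Weight}.
{BinID, ExpiryDate} has no BCNF violation.
{Aisle, BinID, SKU, Vendor, Weight} has no BCNF violation.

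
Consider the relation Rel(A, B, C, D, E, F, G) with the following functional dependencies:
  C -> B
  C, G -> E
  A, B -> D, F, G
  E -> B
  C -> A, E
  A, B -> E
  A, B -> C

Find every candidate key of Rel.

{C} is a candidate key since {C}⁺ = {A, B, C, D, E, F, G} covers every attribute.
{A, B} is a candidate key since {A, B}⁺ = {A, B, C, D, E, F, G} covers every attribute.
{A, E} is a candidate key since {A, E}⁺ = {A, B, C, D, E, F, G} covers every attribute.
These are minimal and exhaustive — every other superkey contains one of them.

{A, B}, {A, E}, {C}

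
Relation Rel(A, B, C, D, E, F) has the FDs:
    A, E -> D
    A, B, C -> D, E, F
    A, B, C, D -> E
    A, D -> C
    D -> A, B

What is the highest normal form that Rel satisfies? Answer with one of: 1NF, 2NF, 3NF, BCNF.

Candidate keys: {A, B, C}, {A, E}, {D}. Prime attributes: {A, B, C, D, E}.
Each dependency's left side is a superkey — BCNF holds.

BCNF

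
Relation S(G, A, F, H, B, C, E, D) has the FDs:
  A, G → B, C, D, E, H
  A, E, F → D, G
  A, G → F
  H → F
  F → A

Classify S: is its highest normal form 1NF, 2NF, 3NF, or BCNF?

Candidate keys: {A, G}, {E, F}, {E, H}, {F, G}, {G, H}. Prime attributes: {A, E, F, G, H}.
H → F breaks BCNF: {H}⁺ = {A, F, H}, so {H} is not a superkey.
But every attribute on its right side ({F}) is prime, and the same holds for every other non-superkey FD, so 3NF still holds.

3NF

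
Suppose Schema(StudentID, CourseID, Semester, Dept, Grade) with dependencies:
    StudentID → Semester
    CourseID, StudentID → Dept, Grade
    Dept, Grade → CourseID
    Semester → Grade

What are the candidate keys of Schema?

{StudentID} never appears on the right of any FD, so every key must include it.
{CourseID, StudentID} is a candidate key since {CourseID, StudentID}⁺ = {CourseID, Dept, Grade, Semester, StudentID} covers every attribute.
{Dept, StudentID} is a candidate key since {Dept, StudentID}⁺ = {CourseID, Dept, Grade, Semester, StudentID} covers every attribute.
No proper subset of any of these is a key, and no other minimal superkey exists.

{CourseID, StudentID}, {Dept, StudentID}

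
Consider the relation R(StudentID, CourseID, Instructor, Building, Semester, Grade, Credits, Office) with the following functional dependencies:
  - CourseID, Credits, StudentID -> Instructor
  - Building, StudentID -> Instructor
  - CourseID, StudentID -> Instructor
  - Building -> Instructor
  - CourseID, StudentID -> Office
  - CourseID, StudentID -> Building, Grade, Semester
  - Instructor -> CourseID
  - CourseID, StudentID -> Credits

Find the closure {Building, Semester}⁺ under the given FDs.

Start with {Building, Semester}.
Building -> Instructor applies; add {Instructor} → now {Building, Instructor, Semester}.
Instructor -> CourseID applies; add {CourseID} → now {Building, CourseID, Instructor, Semester}.
No further FD applies.

{Building, CourseID, Instructor, Semester}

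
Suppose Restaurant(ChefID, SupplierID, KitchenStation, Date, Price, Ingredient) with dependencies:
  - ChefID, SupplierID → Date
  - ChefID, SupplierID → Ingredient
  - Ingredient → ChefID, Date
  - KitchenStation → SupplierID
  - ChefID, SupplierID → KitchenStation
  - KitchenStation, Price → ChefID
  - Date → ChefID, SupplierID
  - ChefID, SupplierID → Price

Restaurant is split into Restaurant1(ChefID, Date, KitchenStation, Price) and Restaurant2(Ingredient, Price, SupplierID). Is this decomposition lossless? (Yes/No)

No

Restaurant1 ∩ Restaurant2 = {Price}; its closure under F is {Price}.
Neither Restaurant1 nor Restaurant2 is contained in that closure, so the decomposition is lossy.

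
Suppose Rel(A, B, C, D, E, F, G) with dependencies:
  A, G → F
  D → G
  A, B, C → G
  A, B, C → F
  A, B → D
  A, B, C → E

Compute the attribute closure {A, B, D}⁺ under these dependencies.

Start with {A, B, D}.
D → G applies; add {G} → now {A, B, D, G}.
A, G → F applies; add {F} → now {A, B, D, F, G}.
No further FD applies.

{A, B, D, F, G}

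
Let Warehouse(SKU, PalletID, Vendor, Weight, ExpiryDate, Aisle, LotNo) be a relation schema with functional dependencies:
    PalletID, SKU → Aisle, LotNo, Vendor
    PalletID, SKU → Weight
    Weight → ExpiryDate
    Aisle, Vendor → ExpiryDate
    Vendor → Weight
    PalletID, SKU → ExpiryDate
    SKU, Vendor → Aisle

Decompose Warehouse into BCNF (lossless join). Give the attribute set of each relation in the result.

Candidate key of the original relation: {PalletID, SKU}.
{Aisle, ExpiryDate, LotNo, PalletID, SKU, Vendor, Weight}: {Weight} determines {ExpiryDate, Weight} here but is not a superkey — split on Weight → ExpiryDate, giving {ExpiryDate, Weight} and {Aisle, LotNo, PalletID, SKU, Vendor, Weight}.
{ExpiryDate, Weight}: every determinant is a superkey — BCNF.
{Aisle, LotNo, PalletID, SKU, Vendor, Weight}: {Aisle, Vendor} determines {Aisle, Vendor, Weight} here but is not a superkey — split on Aisle, Vendor → Weight, giving {Aisle, Vendor, Weight} and {Aisle, LotNo, PalletID, SKU, Vendor}.
{Aisle, Vendor, Weight}: {Vendor} determines {Vendor, Weight} here but is not a superkey — split on Vendor → Weight, giving {Vendor, Weight} and {Aisle, Vendor}.
{Vendor, Weight}: every determinant is a superkey — BCNF.
{Aisle, Vendor}: every determinant is a superkey — BCNF.
{Aisle, LotNo, PalletID, SKU, Vendor}: {SKU, Vendor} determines {Aisle, SKU, Vendor} here but is not a superkey — split on SKU, Vendor → Aisle, giving {Aisle, SKU, Vendor} and {LotNo, PalletID, SKU, Vendor}.
{Aisle, SKU, Vendor}: every determinant is a superkey — BCNF.
{LotNo, PalletID, SKU, Vendor}: every determinant is a superkey — BCNF.

{Aisle, SKU, Vendor}; {ExpiryDate, Weight}; {LotNo, PalletID, SKU, Vendor}; {Vendor, Weight}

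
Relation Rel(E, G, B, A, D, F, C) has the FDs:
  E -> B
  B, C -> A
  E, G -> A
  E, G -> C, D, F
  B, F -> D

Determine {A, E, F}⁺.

{A, B, D, E, F}

Start with {A, E, F}.
E -> B applies; add {B} → now {A, B, E, F}.
B, F -> D applies; add {D} → now {A, B, D, E, F}.
No further FD applies.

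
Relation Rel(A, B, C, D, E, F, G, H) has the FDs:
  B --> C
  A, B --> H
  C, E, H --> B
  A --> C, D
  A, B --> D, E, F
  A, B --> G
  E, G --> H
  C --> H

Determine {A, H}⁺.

{A, C, D, H}

Start with {A, H}.
A --> C, D applies; add {C, D} → now {A, C, D, H}.
No further FD applies.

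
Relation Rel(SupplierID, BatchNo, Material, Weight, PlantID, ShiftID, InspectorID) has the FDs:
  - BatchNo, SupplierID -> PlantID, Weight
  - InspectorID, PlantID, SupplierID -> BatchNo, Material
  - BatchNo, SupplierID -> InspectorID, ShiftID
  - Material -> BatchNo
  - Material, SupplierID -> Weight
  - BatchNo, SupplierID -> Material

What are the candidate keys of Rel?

{BatchNo, SupplierID}, {InspectorID, PlantID, SupplierID}, {Material, SupplierID}

{SupplierID} never appears on the right of any FD, so every key must include it.
Closure of {BatchNo, SupplierID} is {BatchNo, InspectorID, Material, PlantID, ShiftID, SupplierID, Weight}, the whole schema; {BatchNo, SupplierID} is a candidate key.
Closure of {Material, SupplierID} is {BatchNo, InspectorID, Material, PlantID, ShiftID, SupplierID, Weight}, the whole schema; {Material, SupplierID} is a candidate key.
Closure of {InspectorID, PlantID, SupplierID} is {BatchNo, InspectorID, Material, PlantID, ShiftID, SupplierID, Weight}, the whole schema; {InspectorID, PlantID, SupplierID} is a candidate key.
Any other superkey properly contains one of these, so there are no further candidate keys.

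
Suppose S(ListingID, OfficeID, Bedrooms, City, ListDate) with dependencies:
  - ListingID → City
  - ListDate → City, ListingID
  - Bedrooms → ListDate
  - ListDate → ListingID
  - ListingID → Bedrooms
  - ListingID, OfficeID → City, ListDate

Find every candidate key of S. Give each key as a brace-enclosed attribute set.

{Bedrooms, OfficeID}, {ListDate, OfficeID}, {ListingID, OfficeID}

Attributes never on any right-hand side: {OfficeID} — every candidate key must contain it.
{Bedrooms, OfficeID}⁺ = {Bedrooms, City, ListDate, ListingID, OfficeID} — all of the relation — so {Bedrooms, OfficeID} is a candidate key.
{ListDate, OfficeID}⁺ = {Bedrooms, City, ListDate, ListingID, OfficeID} — all of the relation — so {ListDate, OfficeID} is a candidate key.
{ListingID, OfficeID}⁺ = {Bedrooms, City, ListDate, ListingID, OfficeID} — all of the relation — so {ListingID, OfficeID} is a candidate key.
No proper subset of any of these is a key, and no other minimal superkey exists.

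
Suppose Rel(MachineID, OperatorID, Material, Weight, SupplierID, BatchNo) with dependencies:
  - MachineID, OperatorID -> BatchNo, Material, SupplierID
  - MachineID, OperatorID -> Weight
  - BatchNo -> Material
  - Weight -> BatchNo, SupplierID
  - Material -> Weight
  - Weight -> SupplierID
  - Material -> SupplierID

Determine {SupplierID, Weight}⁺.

Start with {SupplierID, Weight}.
Weight -> BatchNo, SupplierID applies; add {BatchNo} → now {BatchNo, SupplierID, Weight}.
BatchNo -> Material applies; add {Material} → now {BatchNo, Material, SupplierID, Weight}.
No further FD applies.

{BatchNo, Material, SupplierID, Weight}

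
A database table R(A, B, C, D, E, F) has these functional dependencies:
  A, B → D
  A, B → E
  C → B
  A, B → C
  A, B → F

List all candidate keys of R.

{A} never appears on the right of any FD, so every key must include it.
{A, B} is a candidate key since {A, B}⁺ = {A, B, C, D, E, F} covers every attribute.
{A, C} is a candidate key since {A, C}⁺ = {A, B, C, D, E, F} covers every attribute.
These are minimal and exhaustive — every other superkey contains one of them.

{A, B}, {A, C}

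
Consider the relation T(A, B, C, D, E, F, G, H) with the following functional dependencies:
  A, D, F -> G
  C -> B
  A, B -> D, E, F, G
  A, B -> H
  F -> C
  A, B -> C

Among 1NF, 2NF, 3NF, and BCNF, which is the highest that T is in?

Candidate keys: {A, B}, {A, C}, {A, F}. Prime attributes: {A, B, C, F}.
For C -> B we have {C}⁺ = {B, C}; {C} is not a superkey, so BCNF fails.
Since {B} ⊆ prime attributes and every other non-superkey FD also has a prime right side, the schema is in 3NF.

3NF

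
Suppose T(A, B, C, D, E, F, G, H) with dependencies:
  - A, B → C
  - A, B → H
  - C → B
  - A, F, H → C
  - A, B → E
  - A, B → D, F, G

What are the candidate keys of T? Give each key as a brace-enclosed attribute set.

Attributes never on any right-hand side: {A} — every candidate key must contain it.
{A, B} is a candidate key since {A, B}⁺ = {A, B, C, D, E, F, G, H} covers every attribute.
{A, C} is a candidate key since {A, C}⁺ = {A, B, C, D, E, F, G, H} covers every attribute.
{A, F, H} is a candidate key since {A, F, H}⁺ = {A, B, C, D, E, F, G, H} covers every attribute.
Any other superkey properly contains one of these, so there are no further candidate keys.

{A, B}, {A, C}, {A, F, H}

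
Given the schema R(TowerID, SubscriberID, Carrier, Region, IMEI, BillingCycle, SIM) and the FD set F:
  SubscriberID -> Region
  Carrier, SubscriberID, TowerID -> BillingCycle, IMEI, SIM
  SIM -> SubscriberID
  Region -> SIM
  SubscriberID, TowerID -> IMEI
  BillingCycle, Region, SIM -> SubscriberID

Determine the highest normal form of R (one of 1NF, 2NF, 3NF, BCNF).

Candidate keys: {Carrier, Region, TowerID}, {Carrier, SIM, TowerID}, {Carrier, SubscriberID, TowerID}. Prime attributes: {Carrier, Region, SIM, SubscriberID, TowerID}.
For SubscriberID -> Region we have {SubscriberID}⁺ = {Region, SIM, SubscriberID}; {SubscriberID} is not a superkey, so BCNF fails.
SubscriberID, TowerID -> IMEI determines the non-prime attribute {IMEI} from a non-superkey — 3NF is violated.
{Region, TowerID} is a proper subset of the key {Carrier, Region, TowerID}, and {Region, TowerID}⁺ contains the non-prime attribute {IMEI} — a partial dependency, so 2NF is violated.

1NF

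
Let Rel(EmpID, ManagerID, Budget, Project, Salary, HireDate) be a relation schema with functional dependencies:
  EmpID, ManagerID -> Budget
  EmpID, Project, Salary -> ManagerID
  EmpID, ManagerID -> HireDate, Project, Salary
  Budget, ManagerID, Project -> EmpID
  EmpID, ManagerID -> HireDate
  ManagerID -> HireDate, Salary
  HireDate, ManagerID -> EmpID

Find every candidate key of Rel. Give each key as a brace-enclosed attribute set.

Closure of {ManagerID} is {Budget, EmpID, HireDate, ManagerID, Project, Salary}, the whole schema; {ManagerID} is a candidate key.
Closure of {EmpID, Project, Salary} is {Budget, EmpID, HireDate, ManagerID, Project, Salary}, the whole schema; {EmpID, Project, Salary} is a candidate key.
Any other superkey properly contains one of these, so there are no further candidate keys.

{EmpID, Project, Salary}, {ManagerID}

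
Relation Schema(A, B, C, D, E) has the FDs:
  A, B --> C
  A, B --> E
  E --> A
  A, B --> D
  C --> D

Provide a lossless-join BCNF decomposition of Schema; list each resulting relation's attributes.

{A, E}; {B, C, E}; {C, D}

Candidate keys of the original relation: {A, B}, {B, E}.
Within {A, B, C, D, E}: {E}⁺ ∩ {A, B, C, D, E} = {A, E}, not the whole set, so E --> A violates BCNF; decompose into {A, E} and {B, C, D, E}.
{A, E} has no BCNF violation.
Within {B, C, D, E}: {C}⁺ ∩ {B, C, D, E} = {C, D}, not the whole set, so C --> D violates BCNF; decompose into {C, D} and {B, C, E}.
{C, D} has no BCNF violation.
{B, C, E} has no BCNF violation.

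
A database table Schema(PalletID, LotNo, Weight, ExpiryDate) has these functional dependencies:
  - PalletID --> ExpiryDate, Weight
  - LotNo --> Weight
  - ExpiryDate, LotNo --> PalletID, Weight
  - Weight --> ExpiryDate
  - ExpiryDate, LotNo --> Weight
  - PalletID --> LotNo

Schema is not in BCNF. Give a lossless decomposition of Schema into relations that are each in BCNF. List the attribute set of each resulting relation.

Candidate keys of the original relation: {LotNo}, {PalletID}.
Within {ExpiryDate, LotNo, PalletID, Weight}: {Weight}⁺ ∩ {ExpiryDate, LotNo, PalletID, Weight} = {ExpiryDate, Weight}, not the whole set, so Weight --> ExpiryDate violates BCNF; decompose into {ExpiryDate, Weight} and {LotNo, PalletID, Weight}.
{ExpiryDate, Weight}: every determinant is a superkey — BCNF.
{LotNo, PalletID, Weight}: every determinant is a superkey — BCNF.

{ExpiryDate, Weight}; {LotNo, PalletID, Weight}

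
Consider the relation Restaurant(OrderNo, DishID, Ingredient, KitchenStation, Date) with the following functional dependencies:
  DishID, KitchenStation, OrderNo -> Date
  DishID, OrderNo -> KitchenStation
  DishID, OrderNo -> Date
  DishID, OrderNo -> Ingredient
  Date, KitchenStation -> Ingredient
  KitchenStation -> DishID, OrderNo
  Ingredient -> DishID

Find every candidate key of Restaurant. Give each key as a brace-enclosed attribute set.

{KitchenStation}⁺ = {Date, DishID, Ingredient, KitchenStation, OrderNo}, which is every attribute, so {KitchenStation} is a candidate key.
{DishID, OrderNo}⁺ = {Date, DishID, Ingredient, KitchenStation, OrderNo}, which is every attribute, so {DishID, OrderNo} is a candidate key.
{Ingredient, OrderNo}⁺ = {Date, DishID, Ingredient, KitchenStation, OrderNo}, which is every attribute, so {Ingredient, OrderNo} is a candidate key.
These are minimal and exhaustive — every other superkey contains one of them.

{DishID, OrderNo}, {Ingredient, OrderNo}, {KitchenStation}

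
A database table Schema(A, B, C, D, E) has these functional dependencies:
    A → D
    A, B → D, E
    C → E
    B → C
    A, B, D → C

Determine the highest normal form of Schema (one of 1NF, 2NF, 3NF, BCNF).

1NF

Candidate key: {A, B}. Prime attributes: {A, B}.
A → D: {A}⁺ = {A, D}, which is not all of the attributes, so the left side is not a superkey — BCNF is violated.
Because {D} is non-prime and the left side of A → D is not a superkey, the relation is not in 3NF.
The proper key subset {A} of {A, B} determines non-prime {D}, so the relation is not even in 2NF.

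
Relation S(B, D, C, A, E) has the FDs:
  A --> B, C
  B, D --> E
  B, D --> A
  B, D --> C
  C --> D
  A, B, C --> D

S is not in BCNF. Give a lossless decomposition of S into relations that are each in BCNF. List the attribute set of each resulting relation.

Candidate keys of the original relation: {A}, {B, C}, {B, D}.
In {A, B, C, D, E}, {C} is not a superkey ({C}⁺ restricted to this set is {C, D}), so split on C --> D into {C, D} and {A, B, C, E}.
{C, D} is in BCNF.
{A, B, C, E} is in BCNF.

{A, B, C, E}; {C, D}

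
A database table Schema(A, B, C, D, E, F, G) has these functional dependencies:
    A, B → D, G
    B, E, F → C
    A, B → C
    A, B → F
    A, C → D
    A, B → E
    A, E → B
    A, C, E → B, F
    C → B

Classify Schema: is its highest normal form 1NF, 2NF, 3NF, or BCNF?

3NF

Candidate keys: {A, B}, {A, C}, {A, E}. Prime attributes: {A, B, C, E}.
For B, E, F → C we have {B, E, F}⁺ = {B, C, E, F}; {B, E, F} is not a superkey, so BCNF fails.
Its right-hand attributes {C} are all prime, as are those of every other non-superkey FD — the relation is in 3NF.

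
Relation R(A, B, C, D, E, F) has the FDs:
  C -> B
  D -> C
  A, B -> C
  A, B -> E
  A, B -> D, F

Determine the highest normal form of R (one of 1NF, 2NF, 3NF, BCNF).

Candidate keys: {A, B}, {A, C}, {A, D}. Prime attributes: {A, B, C, D}.
C -> B: {C}⁺ = {B, C}, which is not all of the attributes, so the left side is not a superkey — BCNF is violated.
But every attribute on its right side ({B}) is prime, and the same holds for every other non-superkey FD, so 3NF still holds.

3NF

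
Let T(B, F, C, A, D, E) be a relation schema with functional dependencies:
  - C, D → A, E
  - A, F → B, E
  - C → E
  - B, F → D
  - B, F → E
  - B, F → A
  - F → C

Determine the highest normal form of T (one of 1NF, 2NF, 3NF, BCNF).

1NF

Candidate keys: {A, F}, {B, F}, {D, F}. Prime attributes: {A, B, D, F}.
For C, D → A, E we have {C, D}⁺ = {A, C, D, E}; {C, D} is not a superkey, so BCNF fails.
C, D → A, E has non-prime {E} on the right and a non-superkey on the left, so 3NF fails.
{F} is a proper subset of the key {A, F}, and {F}⁺ contains the non-prime attributes {C, E} — a partial dependency, so 2NF is violated.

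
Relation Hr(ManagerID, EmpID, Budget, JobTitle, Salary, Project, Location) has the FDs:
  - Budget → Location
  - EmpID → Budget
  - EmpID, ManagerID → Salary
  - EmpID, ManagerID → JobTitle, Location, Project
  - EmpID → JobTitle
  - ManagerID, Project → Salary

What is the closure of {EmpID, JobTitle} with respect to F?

{Budget, EmpID, JobTitle, Location}

Start with {EmpID, JobTitle}.
EmpID → Budget applies; add {Budget} → now {Budget, EmpID, JobTitle}.
Budget → Location applies; add {Location} → now {Budget, EmpID, JobTitle, Location}.
No further FD applies.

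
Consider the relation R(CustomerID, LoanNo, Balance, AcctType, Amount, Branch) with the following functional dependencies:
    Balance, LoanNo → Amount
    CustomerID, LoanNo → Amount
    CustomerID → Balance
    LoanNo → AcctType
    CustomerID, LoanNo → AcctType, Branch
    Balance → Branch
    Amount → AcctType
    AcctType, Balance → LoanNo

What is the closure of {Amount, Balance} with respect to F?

{AcctType, Amount, Balance, Branch, LoanNo}

Start with {Amount, Balance}.
Balance → Branch applies; add {Branch} → now {Amount, Balance, Branch}.
Amount → AcctType applies; add {AcctType} → now {AcctType, Amount, Balance, Branch}.
AcctType, Balance → LoanNo applies; add {LoanNo} → now {AcctType, Amount, Balance, Branch, LoanNo}.
No further FD applies.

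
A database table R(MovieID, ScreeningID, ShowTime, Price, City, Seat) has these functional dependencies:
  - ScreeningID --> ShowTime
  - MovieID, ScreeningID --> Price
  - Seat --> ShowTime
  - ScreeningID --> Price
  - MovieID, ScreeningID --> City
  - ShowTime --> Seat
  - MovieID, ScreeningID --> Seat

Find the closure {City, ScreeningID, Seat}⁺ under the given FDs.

Start with {City, ScreeningID, Seat}.
ScreeningID --> ShowTime applies; add {ShowTime} → now {City, ScreeningID, Seat, ShowTime}.
ScreeningID --> Price applies; add {Price} → now {City, Price, ScreeningID, Seat, ShowTime}.
No further FD applies.

{City, Price, ScreeningID, Seat, ShowTime}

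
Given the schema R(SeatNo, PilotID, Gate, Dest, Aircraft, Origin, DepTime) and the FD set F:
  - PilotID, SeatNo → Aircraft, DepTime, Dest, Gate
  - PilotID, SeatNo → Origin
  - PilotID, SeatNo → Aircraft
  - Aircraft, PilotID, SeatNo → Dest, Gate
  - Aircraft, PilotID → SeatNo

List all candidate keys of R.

Attributes never on any right-hand side: {PilotID} — every candidate key must contain it.
{Aircraft, PilotID} is a candidate key since {Aircraft, PilotID}⁺ = {Aircraft, DepTime, Dest, Gate, Origin, PilotID, SeatNo} covers every attribute.
{PilotID, SeatNo} is a candidate key since {PilotID, SeatNo}⁺ = {Aircraft, DepTime, Dest, Gate, Origin, PilotID, SeatNo} covers every attribute.
Any other superkey properly contains one of these, so there are no further candidate keys.

{Aircraft, PilotID}, {PilotID, SeatNo}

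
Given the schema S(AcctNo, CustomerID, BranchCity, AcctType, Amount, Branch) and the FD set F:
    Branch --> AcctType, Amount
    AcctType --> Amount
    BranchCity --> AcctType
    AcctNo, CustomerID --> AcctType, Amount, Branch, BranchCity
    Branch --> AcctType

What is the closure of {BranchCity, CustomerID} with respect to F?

Start with {BranchCity, CustomerID}.
BranchCity --> AcctType applies; add {AcctType} → now {AcctType, BranchCity, CustomerID}.
AcctType --> Amount applies; add {Amount} → now {AcctType, Amount, BranchCity, CustomerID}.
No further FD applies.

{AcctType, Amount, BranchCity, CustomerID}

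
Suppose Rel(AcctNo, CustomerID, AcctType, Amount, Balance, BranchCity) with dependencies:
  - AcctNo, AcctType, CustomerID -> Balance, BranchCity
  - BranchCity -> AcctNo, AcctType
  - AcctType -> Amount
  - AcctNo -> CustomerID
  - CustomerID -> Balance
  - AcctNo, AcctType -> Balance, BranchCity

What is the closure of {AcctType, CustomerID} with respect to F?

Start with {AcctType, CustomerID}.
AcctType -> Amount applies; add {Amount} → now {AcctType, Amount, CustomerID}.
CustomerID -> Balance applies; add {Balance} → now {AcctType, Amount, Balance, CustomerID}.
No further FD applies.

{AcctType, Amount, Balance, CustomerID}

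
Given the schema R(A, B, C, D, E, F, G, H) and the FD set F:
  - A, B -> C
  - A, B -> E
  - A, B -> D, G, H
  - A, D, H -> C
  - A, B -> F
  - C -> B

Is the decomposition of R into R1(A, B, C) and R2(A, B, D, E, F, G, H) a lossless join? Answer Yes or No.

The shared attributes are {A, B} and {A, B}⁺ = {A, B, C, D, E, F, G, H}.
R1 is contained in that closure, so R1 ∩ R2 -> R1 holds and the join is lossless.

Yes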